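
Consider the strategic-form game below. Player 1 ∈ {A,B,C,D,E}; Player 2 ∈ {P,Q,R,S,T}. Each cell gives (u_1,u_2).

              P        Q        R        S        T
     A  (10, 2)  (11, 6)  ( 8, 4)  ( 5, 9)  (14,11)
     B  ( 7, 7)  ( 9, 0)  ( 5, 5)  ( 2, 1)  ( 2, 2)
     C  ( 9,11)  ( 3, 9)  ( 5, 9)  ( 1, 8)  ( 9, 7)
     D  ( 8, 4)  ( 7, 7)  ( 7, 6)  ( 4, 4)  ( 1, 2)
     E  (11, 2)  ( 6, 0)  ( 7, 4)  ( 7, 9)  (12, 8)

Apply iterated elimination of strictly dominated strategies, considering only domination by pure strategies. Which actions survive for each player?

P1 drop B (A beats it: P:10>7 Q:11>9 R:8>5 S:5>2 T:14>2)
P1 drop C (A beats it: P:10>9 Q:11>3 R:8>5 S:5>1 T:14>9)
P1 drop D (A beats it: P:10>8 Q:11>7 R:8>7 S:5>4 T:14>1)
P2 drop P (R beats it: A:4>2 E:4>2)
P2 drop Q (S beats it: A:9>6 E:9>0)
P2 drop R (S beats it: A:9>4 E:9>4)
P1→{A,E} P2→{S,T}

IESDS → P1:{A,E} P2:{S,T}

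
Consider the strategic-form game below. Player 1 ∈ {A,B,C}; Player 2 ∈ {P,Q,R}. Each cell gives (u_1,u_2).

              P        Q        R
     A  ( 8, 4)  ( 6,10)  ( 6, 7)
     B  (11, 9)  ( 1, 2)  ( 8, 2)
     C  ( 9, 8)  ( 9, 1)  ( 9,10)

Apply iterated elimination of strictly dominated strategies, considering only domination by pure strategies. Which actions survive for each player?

Remaining: P1:{B,C} P2:{P,R}

P1 drop A (C beats it: P:9>8 Q:9>6 R:9>6)
P2 drop Q (P beats it: B:9>2 C:8>1)
P1→{B,C} P2→{P,R}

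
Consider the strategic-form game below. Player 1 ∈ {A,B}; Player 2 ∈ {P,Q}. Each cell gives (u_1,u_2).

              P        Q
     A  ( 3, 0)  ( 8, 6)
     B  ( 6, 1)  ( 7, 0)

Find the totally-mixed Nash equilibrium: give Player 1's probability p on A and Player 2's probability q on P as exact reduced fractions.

P1 indiff ⇒ q·3+(1-q)·8 = q·6+(1-q)·7 ⇒ q(-3) = (1-q)(-1) ⇒ q = 1/4
P2 indiff ⇒ p·0+(1-p)·1 = p·6+(1-p)·0 ⇒ p(-6) = (1-p)(-1) ⇒ p = 1/7

(p,q) = (1/7, 1/4)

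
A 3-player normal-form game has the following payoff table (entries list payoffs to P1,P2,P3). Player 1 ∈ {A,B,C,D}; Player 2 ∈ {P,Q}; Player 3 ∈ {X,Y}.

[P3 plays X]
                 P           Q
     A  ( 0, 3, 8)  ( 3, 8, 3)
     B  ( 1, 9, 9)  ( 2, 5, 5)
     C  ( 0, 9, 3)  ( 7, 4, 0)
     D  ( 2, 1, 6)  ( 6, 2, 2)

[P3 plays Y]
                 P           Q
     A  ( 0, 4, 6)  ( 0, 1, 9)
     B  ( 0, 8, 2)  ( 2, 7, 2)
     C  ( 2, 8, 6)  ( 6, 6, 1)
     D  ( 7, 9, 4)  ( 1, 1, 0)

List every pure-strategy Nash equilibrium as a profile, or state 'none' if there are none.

PSNE: ∅

(A,P,X): not NE [P1→D gives 2>0; P2→Q gives 8>3]
(A,P,Y): not NE [P1→D gives 7>0; P3→X gives 8>6]
(A,Q,X): not NE [P1→C gives 7>3; P3→Y gives 9>3]
(A,Q,Y): not NE [P1→C gives 6>0; P2→P gives 4>1]
(B,P,X): not NE [P1→D gives 2>1]
(B,P,Y): not NE [P1→D gives 7>0; P3→X gives 9>2]
(B,Q,X): not NE [P1→C gives 7>2; P2→P gives 9>5]
(B,Q,Y): not NE [P1→C gives 6>2; P2→P gives 8>7; P3→X gives 5>2]
(C,P,X): not NE [P1→D gives 2>0; P3→Y gives 6>3]
(C,P,Y): not NE [P1→D gives 7>2]
(C,Q,X): not NE [P2→P gives 9>4; P3→Y gives 1>0]
(C,Q,Y): not NE [P2→P gives 8>6]
(D,P,X): not NE [P2→Q gives 2>1]
(D,P,Y): not NE [P3→X gives 6>4]
(D,Q,X): not NE [P1→C gives 7>6]
(D,Q,Y): not NE [P1→C gives 6>1; P2→P gives 9>1; P3→X gives 2>0]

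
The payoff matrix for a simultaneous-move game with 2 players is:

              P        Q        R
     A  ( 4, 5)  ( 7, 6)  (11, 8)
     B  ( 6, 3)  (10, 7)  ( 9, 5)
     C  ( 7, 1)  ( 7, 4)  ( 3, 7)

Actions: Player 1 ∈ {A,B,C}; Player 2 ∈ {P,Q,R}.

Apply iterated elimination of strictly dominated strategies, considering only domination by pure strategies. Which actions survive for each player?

P2 drop P (Q beats it: A:6>5 B:7>3 C:4>1)
P1 drop C (B beats it: Q:10>7 R:9>3)
P1→{A,B} P2→{Q,R}

Remaining: P1:{A,B} P2:{Q,R}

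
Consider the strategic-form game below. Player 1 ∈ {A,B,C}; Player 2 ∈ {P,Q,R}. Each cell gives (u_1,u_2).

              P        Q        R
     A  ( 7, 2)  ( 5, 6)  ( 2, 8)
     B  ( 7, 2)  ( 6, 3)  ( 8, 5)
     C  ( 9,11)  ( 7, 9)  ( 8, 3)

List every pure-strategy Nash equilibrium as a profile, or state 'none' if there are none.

(A,P): not NE [P1→C gives 9>7; P2→R gives 8>2]
(A,Q): not NE [P1→C gives 7>5; P2→R gives 8>6]
(A,R): not NE [P1→C gives 8>2]
(B,P): not NE [P1→C gives 9>7; P2→R gives 5>2]
(B,Q): not NE [P1→C gives 7>6; P2→R gives 5>3]
(B,R): NE
(C,P): NE
(C,Q): not NE [P2→P gives 11>9]
(C,R): not NE [P2→P gives 11>3]

Nash profiles: (B,R), (C,P)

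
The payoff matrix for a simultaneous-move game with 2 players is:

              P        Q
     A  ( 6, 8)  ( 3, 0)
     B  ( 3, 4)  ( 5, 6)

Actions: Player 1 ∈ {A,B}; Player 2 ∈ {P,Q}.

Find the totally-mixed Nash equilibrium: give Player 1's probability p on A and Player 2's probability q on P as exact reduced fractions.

P1 indiff ⇒ q·6+(1-q)·3 = q·3+(1-q)·5 ⇒ q(3) = (1-q)(2) ⇒ q = 2/5
P2 indiff ⇒ p·8+(1-p)·4 = p·0+(1-p)·6 ⇒ p(8) = (1-p)(2) ⇒ p = 1/5

(p,q) = (1/5, 2/5)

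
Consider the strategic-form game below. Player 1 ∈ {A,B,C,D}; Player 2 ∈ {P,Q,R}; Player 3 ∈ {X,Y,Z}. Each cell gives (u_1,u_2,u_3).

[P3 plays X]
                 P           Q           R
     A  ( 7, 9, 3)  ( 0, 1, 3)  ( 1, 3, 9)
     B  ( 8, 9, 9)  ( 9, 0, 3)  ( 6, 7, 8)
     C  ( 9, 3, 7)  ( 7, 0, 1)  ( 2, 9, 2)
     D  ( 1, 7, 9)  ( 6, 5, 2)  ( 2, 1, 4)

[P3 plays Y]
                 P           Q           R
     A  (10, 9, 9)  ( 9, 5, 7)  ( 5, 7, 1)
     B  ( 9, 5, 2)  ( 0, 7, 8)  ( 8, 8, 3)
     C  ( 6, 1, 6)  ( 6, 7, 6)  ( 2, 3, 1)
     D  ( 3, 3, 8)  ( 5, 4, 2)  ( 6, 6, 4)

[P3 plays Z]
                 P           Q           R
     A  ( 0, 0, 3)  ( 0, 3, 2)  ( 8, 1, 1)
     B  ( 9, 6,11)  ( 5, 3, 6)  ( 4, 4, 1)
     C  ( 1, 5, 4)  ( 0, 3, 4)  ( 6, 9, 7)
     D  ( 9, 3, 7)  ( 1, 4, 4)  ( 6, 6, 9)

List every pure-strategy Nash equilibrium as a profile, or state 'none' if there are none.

(A,P,X): not NE [P1→C gives 9>7; P3→Y gives 9>3]
(A,P,Y): NE
(A,P,Z): not NE [P1→D gives 9>0; P2→Q gives 3>0; P3→Y gives 9>3]
(A,Q,X): not NE [P1→B gives 9>0; P2→P gives 9>1; P3→Y gives 7>3]
(A,Q,Y): not NE [P2→P gives 9>5]
(A,Q,Z): not NE [P1→B gives 5>0; P3→Y gives 7>2]
(A,R,X): not NE [P1→B gives 6>1; P2→P gives 9>3]
(A,R,Y): not NE [P1→B gives 8>5; P2→P gives 9>7; P3→X gives 9>1]
(A,R,Z): not NE [P2→Q gives 3>1; P3→X gives 9>1]
(B,P,X): not NE [P1→C gives 9>8; P3→Z gives 11>9]
(B,P,Y): not NE [P1→A gives 10>9; P2→R gives 8>5; P3→Z gives 11>2]
(B,P,Z): NE
(B,Q,X): not NE [P2→P gives 9>0; P3→Y gives 8>3]
(B,Q,Y): not NE [P1→A gives 9>0; P2→R gives 8>7]
(B,Q,Z): not NE [P2→P gives 6>3; P3→Y gives 8>6]
(B,R,X): not NE [P2→P gives 9>7]
(B,R,Y): not NE [P3→X gives 8>3]
(B,R,Z): not NE [P1→A gives 8>4; P2→P gives 6>4; P3→X gives 8>1]
(C,P,X): not NE [P2→R gives 9>3]
(C,P,Y): not NE [P1→A gives 10>6; P2→Q gives 7>1; P3→X gives 7>6]
(C,P,Z): not NE [P1→D gives 9>1; P2→R gives 9>5; P3→X gives 7>4]
(C,Q,X): not NE [P1→B gives 9>7; P2→R gives 9>0; P3→Y gives 6>1]
(C,Q,Y): not NE [P1→A gives 9>6]
(C,Q,Z): not NE [P1→B gives 5>0; P2→R gives 9>3; P3→Y gives 6>4]
(C,R,X): not NE [P1→B gives 6>2; P3→Z gives 7>2]
(C,R,Y): not NE [P1→B gives 8>2; P2→Q gives 7>3; P3→Z gives 7>1]
(C,R,Z): not NE [P1→A gives 8>6]
(D,P,X): not NE [P1→C gives 9>1]
(D,P,Y): not NE [P1→A gives 10>3; P2→R gives 6>3; P3→X gives 9>8]
(D,P,Z): not NE [P2→R gives 6>3; P3→X gives 9>7]
(D,Q,X): not NE [P1→B gives 9>6; P2→P gives 7>5; P3→Z gives 4>2]
(D,Q,Y): not NE [P1→A gives 9>5; P2→R gives 6>4; P3→Z gives 4>2]
(D,Q,Z): not NE [P1→B gives 5>1; P2→R gives 6>4]
(D,R,X): not NE [P1→B gives 6>2; P2→P gives 7>1; P3→Z gives 9>4]
(D,R,Y): not NE [P1→B gives 8>6; P3→Z gives 9>4]
(D,R,Z): not NE [P1→A gives 8>6]

Nash profiles: (A,P,Y), (B,P,Z)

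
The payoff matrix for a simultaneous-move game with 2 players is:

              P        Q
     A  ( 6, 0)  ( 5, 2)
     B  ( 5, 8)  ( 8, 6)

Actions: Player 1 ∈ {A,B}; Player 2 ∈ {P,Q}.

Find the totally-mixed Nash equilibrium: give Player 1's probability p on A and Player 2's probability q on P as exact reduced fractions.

P1 mixes 1/2 on A; P2 mixes 3/4 on P

P1 indiff ⇒ q·6+(1-q)·5 = q·5+(1-q)·8 ⇒ q(1) = (1-q)(3) ⇒ q = 3/4
P2 indiff ⇒ p·0+(1-p)·8 = p·2+(1-p)·6 ⇒ p(-2) = (1-p)(-2) ⇒ p = 1/2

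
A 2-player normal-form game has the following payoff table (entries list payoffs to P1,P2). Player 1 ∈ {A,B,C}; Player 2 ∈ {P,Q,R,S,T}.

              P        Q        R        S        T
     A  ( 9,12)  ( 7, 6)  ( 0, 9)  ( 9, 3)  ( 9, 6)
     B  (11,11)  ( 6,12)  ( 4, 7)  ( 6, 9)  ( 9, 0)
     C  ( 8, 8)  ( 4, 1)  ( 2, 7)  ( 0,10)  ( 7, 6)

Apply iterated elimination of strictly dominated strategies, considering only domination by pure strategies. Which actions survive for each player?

P1 drop C (B beats it: P:11>8 Q:6>4 R:4>2 S:6>0 T:9>7)
P2 drop R (P beats it: A:12>9 B:11>7)
P2 drop S (P beats it: A:12>3 B:11>9)
P2 drop T (P beats it: A:12>6 B:11>0)
P1→{A,B} P2→{P,Q}

Survivors P1:{A,B} P2:{P,Q}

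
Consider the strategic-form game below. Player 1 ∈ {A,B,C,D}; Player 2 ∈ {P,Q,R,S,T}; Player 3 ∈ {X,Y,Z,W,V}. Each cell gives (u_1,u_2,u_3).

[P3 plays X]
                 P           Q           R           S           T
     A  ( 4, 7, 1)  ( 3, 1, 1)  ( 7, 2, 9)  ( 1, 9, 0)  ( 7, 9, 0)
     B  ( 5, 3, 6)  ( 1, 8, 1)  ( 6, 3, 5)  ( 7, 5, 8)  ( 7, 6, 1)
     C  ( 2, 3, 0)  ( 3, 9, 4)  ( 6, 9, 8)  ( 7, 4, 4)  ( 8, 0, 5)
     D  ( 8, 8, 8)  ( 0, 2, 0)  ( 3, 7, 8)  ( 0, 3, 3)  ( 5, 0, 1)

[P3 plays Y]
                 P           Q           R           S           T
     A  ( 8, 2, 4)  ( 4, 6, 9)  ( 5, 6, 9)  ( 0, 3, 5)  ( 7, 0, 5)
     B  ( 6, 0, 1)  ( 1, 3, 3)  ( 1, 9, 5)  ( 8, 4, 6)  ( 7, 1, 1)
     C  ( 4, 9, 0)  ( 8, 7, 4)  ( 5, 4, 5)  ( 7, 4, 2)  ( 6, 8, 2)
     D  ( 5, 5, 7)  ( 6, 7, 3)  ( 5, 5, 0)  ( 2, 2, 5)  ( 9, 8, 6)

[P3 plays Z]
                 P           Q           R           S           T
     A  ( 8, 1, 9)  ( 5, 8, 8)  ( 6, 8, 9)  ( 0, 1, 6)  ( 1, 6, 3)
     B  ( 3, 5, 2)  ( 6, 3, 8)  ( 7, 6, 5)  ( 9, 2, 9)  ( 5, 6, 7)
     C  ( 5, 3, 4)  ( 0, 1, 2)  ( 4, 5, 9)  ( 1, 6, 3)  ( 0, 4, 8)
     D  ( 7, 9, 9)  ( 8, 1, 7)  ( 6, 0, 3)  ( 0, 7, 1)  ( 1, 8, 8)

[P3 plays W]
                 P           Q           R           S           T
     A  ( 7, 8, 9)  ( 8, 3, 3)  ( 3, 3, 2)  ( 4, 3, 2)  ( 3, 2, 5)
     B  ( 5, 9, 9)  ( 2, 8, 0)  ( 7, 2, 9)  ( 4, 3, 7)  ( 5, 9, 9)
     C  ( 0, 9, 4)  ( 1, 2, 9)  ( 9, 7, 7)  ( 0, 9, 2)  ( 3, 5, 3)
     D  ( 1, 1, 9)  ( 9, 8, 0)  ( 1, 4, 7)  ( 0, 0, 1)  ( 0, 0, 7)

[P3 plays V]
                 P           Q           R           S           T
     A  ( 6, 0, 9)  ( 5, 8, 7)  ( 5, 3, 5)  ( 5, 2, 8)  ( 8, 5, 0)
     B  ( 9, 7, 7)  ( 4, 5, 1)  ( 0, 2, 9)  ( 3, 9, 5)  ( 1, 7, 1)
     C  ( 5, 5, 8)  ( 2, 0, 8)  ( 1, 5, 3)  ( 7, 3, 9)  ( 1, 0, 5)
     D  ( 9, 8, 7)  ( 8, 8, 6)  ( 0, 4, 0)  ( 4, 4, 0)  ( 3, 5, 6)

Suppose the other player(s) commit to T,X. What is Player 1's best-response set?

BR_1 = {C}

u_1(A vs T,X) = 7
u_1(B vs T,X) = 7
u_1(C vs T,X) = 8
u_1(D vs T,X) = 5
max payoff 8 at {C}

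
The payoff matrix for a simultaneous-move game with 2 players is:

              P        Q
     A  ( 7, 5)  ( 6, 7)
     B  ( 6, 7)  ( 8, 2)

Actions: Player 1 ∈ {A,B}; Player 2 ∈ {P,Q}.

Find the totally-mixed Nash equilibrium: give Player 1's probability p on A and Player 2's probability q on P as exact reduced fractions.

P1 indiff ⇒ q·7+(1-q)·6 = q·6+(1-q)·8 ⇒ q(1) = (1-q)(2) ⇒ q = 2/3
P2 indiff ⇒ p·5+(1-p)·7 = p·7+(1-p)·2 ⇒ p(-2) = (1-p)(-5) ⇒ p = 5/7

P1 mixes 5/7 on A; P2 mixes 2/3 on P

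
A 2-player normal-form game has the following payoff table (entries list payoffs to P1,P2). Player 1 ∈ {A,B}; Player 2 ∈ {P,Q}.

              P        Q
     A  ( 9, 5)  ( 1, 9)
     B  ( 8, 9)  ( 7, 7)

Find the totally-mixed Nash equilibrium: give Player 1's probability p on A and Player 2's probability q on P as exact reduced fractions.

P1 mixes 1/3 on A; P2 mixes 6/7 on P

P1 indiff ⇒ q·9+(1-q)·1 = q·8+(1-q)·7 ⇒ q(1) = (1-q)(6) ⇒ q = 6/7
P2 indiff ⇒ p·5+(1-p)·9 = p·9+(1-p)·7 ⇒ p(-4) = (1-p)(-2) ⇒ p = 1/3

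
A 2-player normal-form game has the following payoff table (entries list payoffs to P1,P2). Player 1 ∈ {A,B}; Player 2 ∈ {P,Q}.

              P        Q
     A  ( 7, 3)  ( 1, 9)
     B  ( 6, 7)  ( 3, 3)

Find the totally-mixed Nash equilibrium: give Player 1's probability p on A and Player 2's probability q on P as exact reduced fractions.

P1 indiff ⇒ q·7+(1-q)·1 = q·6+(1-q)·3 ⇒ q(1) = (1-q)(2) ⇒ q = 2/3
P2 indiff ⇒ p·3+(1-p)·7 = p·9+(1-p)·3 ⇒ p(-6) = (1-p)(-4) ⇒ p = 2/5

P1 mixes 2/5 on A; P2 mixes 2/3 on P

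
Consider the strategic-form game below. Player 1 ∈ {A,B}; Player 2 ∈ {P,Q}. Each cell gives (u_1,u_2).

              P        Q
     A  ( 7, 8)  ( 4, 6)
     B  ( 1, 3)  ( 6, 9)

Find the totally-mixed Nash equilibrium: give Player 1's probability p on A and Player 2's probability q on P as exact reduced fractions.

P1 indiff ⇒ q·7+(1-q)·4 = q·1+(1-q)·6 ⇒ q(6) = (1-q)(2) ⇒ q = 1/4
P2 indiff ⇒ p·8+(1-p)·3 = p·6+(1-p)·9 ⇒ p(2) = (1-p)(6) ⇒ p = 3/4

(p,q) = (3/4, 1/4)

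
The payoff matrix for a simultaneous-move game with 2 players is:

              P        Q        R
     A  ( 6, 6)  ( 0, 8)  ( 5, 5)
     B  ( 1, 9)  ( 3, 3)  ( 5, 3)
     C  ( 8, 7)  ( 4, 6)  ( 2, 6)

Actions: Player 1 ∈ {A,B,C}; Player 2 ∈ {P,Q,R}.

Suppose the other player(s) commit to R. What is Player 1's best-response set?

u_1(A vs R) = 5
u_1(B vs R) = 5
u_1(C vs R) = 2
max payoff 5 at {A,B}

argmax u_1 = {A,B}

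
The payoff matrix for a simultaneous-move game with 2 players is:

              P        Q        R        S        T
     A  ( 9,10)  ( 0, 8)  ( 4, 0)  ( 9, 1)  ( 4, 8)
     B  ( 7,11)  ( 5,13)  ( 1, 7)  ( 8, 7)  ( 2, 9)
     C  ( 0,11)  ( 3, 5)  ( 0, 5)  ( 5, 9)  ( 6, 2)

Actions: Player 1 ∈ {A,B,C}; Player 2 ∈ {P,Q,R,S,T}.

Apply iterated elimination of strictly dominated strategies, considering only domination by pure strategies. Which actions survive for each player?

P2 drop R (P beats it: A:10>0 B:11>7 C:11>5)
P2 drop S (P beats it: A:10>1 B:11>7 C:11>9)
P2 drop T (P beats it: A:10>8 B:11>9 C:11>2)
P1 drop C (B beats it: P:7>0 Q:5>3)
P1→{A,B} P2→{P,Q}

Remaining: P1:{A,B} P2:{P,Q}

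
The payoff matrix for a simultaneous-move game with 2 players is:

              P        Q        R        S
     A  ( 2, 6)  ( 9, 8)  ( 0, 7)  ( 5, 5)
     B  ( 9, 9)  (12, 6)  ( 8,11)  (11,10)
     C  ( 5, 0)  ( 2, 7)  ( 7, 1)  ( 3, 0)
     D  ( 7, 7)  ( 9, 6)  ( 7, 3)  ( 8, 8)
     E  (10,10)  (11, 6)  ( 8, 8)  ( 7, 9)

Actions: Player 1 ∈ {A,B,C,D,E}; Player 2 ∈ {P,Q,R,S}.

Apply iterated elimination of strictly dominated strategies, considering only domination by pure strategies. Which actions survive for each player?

IESDS → P1:{B,E} P2:{P,R,S}

P1 drop A (B beats it: P:9>2 Q:12>9 R:8>0 S:11>5)
P1 drop C (B beats it: P:9>5 Q:12>2 R:8>7 S:11>3)
P1 drop D (B beats it: P:9>7 Q:12>9 R:8>7 S:11>8)
P2 drop Q (P beats it: B:9>6 E:10>6)
P1→{B,E} P2→{P,R,S}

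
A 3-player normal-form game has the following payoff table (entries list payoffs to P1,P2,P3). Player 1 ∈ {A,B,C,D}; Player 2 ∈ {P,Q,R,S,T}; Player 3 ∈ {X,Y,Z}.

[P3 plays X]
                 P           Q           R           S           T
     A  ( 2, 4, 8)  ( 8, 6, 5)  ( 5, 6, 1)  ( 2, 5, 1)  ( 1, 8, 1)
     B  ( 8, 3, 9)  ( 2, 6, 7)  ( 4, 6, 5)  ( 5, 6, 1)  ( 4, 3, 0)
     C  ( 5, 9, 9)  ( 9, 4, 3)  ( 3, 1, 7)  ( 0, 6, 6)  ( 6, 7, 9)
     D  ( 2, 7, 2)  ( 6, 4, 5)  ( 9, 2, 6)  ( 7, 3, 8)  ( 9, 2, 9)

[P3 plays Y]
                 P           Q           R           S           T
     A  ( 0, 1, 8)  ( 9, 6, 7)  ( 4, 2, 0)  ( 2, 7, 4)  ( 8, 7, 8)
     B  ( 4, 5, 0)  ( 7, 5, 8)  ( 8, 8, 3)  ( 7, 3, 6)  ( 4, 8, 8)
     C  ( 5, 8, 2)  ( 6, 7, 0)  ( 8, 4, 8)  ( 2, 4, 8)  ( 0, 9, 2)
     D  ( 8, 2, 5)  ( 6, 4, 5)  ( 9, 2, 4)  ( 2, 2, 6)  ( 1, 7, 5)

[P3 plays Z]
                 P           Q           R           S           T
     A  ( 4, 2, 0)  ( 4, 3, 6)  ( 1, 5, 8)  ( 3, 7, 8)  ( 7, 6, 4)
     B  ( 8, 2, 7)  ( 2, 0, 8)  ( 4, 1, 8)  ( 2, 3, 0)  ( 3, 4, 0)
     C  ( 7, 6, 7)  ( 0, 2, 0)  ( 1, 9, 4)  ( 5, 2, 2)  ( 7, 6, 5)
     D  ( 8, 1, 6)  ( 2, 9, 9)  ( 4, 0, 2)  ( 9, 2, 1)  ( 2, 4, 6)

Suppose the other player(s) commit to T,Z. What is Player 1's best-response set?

u_1(A vs T,Z) = 7
u_1(B vs T,Z) = 3
u_1(C vs T,Z) = 7
u_1(D vs T,Z) = 2
max payoff 7 at {A,C}

BR_1 = {A,C}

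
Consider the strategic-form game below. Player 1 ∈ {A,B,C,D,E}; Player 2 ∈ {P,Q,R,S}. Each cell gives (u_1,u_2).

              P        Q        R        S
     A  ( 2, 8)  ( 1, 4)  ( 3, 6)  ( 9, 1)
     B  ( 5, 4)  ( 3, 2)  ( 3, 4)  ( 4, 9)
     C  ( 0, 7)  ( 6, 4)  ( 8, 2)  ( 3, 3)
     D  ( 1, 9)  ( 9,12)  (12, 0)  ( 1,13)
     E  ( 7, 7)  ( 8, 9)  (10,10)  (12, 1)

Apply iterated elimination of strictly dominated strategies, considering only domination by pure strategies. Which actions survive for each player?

Survivors P1:{D,E} P2:{Q,R,S}

P1 drop A (E beats it: P:7>2 Q:8>1 R:10>3 S:12>9)
P1 drop B (E beats it: P:7>5 Q:8>3 R:10>3 S:12>4)
P1 drop C (E beats it: P:7>0 Q:8>6 R:10>8 S:12>3)
P2 drop P (Q beats it: D:12>9 E:9>7)
P1→{D,E} P2→{Q,R,S}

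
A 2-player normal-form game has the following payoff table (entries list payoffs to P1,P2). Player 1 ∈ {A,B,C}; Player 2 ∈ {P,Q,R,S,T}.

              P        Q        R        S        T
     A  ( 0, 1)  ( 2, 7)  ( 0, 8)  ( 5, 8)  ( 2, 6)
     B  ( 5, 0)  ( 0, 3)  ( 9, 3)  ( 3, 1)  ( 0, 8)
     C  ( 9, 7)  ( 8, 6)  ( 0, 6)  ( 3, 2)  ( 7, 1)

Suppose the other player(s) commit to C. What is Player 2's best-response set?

u_2(P vs C) = 7
u_2(Q vs C) = 6
u_2(R vs C) = 6
u_2(S vs C) = 2
u_2(T vs C) = 1
max payoff 7 at {P}

argmax u_2 = {P}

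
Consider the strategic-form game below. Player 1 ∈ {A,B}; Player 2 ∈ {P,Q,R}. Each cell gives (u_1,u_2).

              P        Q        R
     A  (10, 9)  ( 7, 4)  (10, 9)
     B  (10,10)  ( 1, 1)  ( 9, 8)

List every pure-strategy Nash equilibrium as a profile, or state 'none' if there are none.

PSNE = {(A,P), (A,R), (B,P)}

(A,P): NE
(A,Q): not NE [P2→R gives 9>4]
(A,R): NE
(B,P): NE
(B,Q): not NE [P1→A gives 7>1; P2→P gives 10>1]
(B,R): not NE [P1→A gives 10>9; P2→P gives 10>8]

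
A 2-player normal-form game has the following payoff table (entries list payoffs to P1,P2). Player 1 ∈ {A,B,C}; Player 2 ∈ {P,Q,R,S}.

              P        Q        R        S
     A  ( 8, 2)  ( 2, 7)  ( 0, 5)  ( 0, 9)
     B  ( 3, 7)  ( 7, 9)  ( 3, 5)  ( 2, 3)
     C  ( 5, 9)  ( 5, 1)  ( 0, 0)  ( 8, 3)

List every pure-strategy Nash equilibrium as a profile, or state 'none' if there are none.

(A,P): not NE [P2→S gives 9>2]
(A,Q): not NE [P1→B gives 7>2; P2→S gives 9>7]
(A,R): not NE [P1→B gives 3>0; P2→S gives 9>5]
(A,S): not NE [P1→C gives 8>0]
(B,P): not NE [P1→A gives 8>3; P2→Q gives 9>7]
(B,Q): NE
(B,R): not NE [P2→Q gives 9>5]
(B,S): not NE [P1→C gives 8>2; P2→Q gives 9>3]
(C,P): not NE [P1→A gives 8>5]
(C,Q): not NE [P1→B gives 7>5; P2→P gives 9>1]
(C,R): not NE [P1→B gives 3>0; P2→P gives 9>0]
(C,S): not NE [P2→P gives 9>3]

NE set: (B,Q)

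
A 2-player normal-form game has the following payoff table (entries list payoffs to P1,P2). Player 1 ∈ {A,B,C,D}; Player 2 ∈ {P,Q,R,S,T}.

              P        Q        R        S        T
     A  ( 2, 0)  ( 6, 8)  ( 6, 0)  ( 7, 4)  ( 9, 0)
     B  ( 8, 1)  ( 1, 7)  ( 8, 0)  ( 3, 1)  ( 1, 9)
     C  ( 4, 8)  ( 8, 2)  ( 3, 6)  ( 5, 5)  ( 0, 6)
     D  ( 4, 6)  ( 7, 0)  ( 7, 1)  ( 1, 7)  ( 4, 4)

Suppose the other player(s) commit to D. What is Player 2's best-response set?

u_2(P vs D) = 6
u_2(Q vs D) = 0
u_2(R vs D) = 1
u_2(S vs D) = 7
u_2(T vs D) = 4
max payoff 7 at {S}

argmax u_2 = {S}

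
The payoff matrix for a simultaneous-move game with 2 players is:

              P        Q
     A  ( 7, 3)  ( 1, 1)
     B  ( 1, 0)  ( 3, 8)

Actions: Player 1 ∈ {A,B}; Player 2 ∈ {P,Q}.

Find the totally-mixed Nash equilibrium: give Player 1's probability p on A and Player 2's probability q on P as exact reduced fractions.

P1 indiff ⇒ q·7+(1-q)·1 = q·1+(1-q)·3 ⇒ q(6) = (1-q)(2) ⇒ q = 1/4
P2 indiff ⇒ p·3+(1-p)·0 = p·1+(1-p)·8 ⇒ p(2) = (1-p)(8) ⇒ p = 4/5

(p,q) = (4/5, 1/4)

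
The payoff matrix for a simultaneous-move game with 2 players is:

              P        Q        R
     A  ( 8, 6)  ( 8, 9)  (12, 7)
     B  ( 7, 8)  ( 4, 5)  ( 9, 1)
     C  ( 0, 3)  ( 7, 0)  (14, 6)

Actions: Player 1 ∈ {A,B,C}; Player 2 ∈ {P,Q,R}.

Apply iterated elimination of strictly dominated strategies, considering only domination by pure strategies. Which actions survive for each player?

IESDS → P1:{A,C} P2:{Q,R}

P1 drop B (A beats it: P:8>7 Q:8>4 R:12>9)
P2 drop P (R beats it: A:7>6 C:6>3)
P1→{A,C} P2→{Q,R}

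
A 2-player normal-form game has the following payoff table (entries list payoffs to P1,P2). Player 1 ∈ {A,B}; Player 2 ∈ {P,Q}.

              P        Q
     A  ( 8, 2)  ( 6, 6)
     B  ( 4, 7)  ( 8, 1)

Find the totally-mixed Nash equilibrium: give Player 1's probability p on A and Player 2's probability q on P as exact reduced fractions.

P1 mixes 3/5 on A; P2 mixes 1/3 on P

P1 indiff ⇒ q·8+(1-q)·6 = q·4+(1-q)·8 ⇒ q(4) = (1-q)(2) ⇒ q = 1/3
P2 indiff ⇒ p·2+(1-p)·7 = p·6+(1-p)·1 ⇒ p(-4) = (1-p)(-6) ⇒ p = 3/5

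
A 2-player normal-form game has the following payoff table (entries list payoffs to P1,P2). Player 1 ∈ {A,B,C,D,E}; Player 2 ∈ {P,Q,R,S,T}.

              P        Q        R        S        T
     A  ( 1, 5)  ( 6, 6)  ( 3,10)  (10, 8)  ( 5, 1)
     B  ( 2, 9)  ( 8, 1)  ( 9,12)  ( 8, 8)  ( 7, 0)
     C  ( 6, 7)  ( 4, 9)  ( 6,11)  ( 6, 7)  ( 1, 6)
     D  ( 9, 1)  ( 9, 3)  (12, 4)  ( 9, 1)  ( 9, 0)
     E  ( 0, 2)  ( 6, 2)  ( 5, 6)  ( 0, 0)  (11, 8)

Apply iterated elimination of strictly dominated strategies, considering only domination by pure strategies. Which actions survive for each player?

P1 drop B (D beats it: P:9>2 Q:9>8 R:12>9 S:9>8 T:9>7)
P1 drop C (D beats it: P:9>6 Q:9>4 R:12>6 S:9>6 T:9>1)
P2 drop P (R beats it: A:10>5 D:4>1 E:6>2)
P2 drop Q (R beats it: A:10>6 D:4>3 E:6>2)
P2 drop S (R beats it: A:10>8 D:4>1 E:6>0)
P1 drop A (D beats it: R:12>3 T:9>5)
P1→{D,E} P2→{R,T}

IESDS → P1:{D,E} P2:{R,T}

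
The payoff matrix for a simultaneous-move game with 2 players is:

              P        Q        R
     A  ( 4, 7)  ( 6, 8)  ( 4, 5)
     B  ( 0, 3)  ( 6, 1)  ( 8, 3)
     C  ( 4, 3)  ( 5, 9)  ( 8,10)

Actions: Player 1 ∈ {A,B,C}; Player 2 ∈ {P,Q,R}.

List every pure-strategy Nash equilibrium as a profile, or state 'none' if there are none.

Nash profiles: (A,Q), (B,R), (C,R)

(A,P): not NE [P2→Q gives 8>7]
(A,Q): NE
(A,R): not NE [P1→C gives 8>4; P2→Q gives 8>5]
(B,P): not NE [P1→C gives 4>0]
(B,Q): not NE [P2→R gives 3>1]
(B,R): NE
(C,P): not NE [P2→R gives 10>3]
(C,Q): not NE [P1→B gives 6>5; P2→R gives 10>9]
(C,R): NE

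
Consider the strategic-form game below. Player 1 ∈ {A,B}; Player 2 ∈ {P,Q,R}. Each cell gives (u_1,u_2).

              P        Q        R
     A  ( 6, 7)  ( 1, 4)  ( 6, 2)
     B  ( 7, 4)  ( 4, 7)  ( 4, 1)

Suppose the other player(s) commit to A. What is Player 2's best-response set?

u_2(P vs A) = 7
u_2(Q vs A) = 4
u_2(R vs A) = 2
max payoff 7 at {P}

argmax u_2 = {P}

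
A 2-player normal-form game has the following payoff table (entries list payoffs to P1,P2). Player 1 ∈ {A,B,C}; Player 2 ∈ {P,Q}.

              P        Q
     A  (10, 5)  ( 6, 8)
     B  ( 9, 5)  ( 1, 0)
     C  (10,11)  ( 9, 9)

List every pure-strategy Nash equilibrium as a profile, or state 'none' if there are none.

(A,P): not NE [P2→Q gives 8>5]
(A,Q): not NE [P1→C gives 9>6]
(B,P): not NE [P1→C gives 10>9]
(B,Q): not NE [P1→C gives 9>1; P2→P gives 5>0]
(C,P): NE
(C,Q): not NE [P2→P gives 11>9]

NE set: (C,P)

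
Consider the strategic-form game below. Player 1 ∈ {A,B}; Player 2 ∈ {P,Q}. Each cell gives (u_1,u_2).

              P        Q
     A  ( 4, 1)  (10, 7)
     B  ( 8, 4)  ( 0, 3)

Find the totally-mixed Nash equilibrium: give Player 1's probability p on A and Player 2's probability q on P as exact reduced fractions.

(p,q) = (1/7, 5/7)

P1 indiff ⇒ q·4+(1-q)·10 = q·8+(1-q)·0 ⇒ q(-4) = (1-q)(-10) ⇒ q = 5/7
P2 indiff ⇒ p·1+(1-p)·4 = p·7+(1-p)·3 ⇒ p(-6) = (1-p)(-1) ⇒ p = 1/7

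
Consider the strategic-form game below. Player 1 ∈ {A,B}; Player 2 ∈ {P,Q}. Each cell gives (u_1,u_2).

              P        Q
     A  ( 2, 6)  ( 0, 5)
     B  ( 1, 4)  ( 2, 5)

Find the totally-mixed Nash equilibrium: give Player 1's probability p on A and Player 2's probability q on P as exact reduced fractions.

P1 mixes 1/2 on A; P2 mixes 2/3 on P

P1 indiff ⇒ q·2+(1-q)·0 = q·1+(1-q)·2 ⇒ q(1) = (1-q)(2) ⇒ q = 2/3
P2 indiff ⇒ p·6+(1-p)·4 = p·5+(1-p)·5 ⇒ p(1) = (1-p)(1) ⇒ p = 1/2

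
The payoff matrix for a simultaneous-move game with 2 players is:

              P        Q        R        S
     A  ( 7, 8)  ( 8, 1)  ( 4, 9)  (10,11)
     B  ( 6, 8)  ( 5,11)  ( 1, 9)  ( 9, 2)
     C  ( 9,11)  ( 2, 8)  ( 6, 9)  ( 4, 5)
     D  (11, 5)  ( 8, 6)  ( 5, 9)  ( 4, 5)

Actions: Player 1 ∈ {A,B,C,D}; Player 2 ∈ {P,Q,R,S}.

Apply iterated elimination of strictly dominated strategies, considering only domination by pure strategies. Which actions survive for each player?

IESDS → P1:{A,C,D} P2:{P,R,S}

P1 drop B (A beats it: P:7>6 Q:8>5 R:4>1 S:10>9)
P2 drop Q (R beats it: A:9>1 C:9>8 D:9>6)
P1→{A,C,D} P2→{P,R,S}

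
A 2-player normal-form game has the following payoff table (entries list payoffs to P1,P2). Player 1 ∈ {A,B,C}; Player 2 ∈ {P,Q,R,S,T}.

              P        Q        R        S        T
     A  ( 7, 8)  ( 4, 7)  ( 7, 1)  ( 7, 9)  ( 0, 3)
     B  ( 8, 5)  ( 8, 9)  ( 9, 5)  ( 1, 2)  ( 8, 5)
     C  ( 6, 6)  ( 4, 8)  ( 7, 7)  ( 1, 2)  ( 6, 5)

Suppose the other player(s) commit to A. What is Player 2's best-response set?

P2 best: {S}

u_2(P vs A) = 8
u_2(Q vs A) = 7
u_2(R vs A) = 1
u_2(S vs A) = 9
u_2(T vs A) = 3
max payoff 9 at {S}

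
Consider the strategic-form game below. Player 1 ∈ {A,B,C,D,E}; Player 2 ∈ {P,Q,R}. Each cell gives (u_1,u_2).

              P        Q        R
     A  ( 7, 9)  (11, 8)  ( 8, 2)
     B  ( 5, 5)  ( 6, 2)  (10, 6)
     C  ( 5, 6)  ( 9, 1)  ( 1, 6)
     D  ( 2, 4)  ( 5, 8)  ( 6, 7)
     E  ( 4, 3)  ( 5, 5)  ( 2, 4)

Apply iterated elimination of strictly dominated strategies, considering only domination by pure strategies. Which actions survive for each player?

P1 drop C (A beats it: P:7>5 Q:11>9 R:8>1)
P1 drop D (A beats it: P:7>2 Q:11>5 R:8>6)
P1 drop E (A beats it: P:7>4 Q:11>5 R:8>2)
P2 drop Q (P beats it: A:9>8 B:5>2)
P1→{A,B} P2→{P,R}

Remaining: P1:{A,B} P2:{P,R}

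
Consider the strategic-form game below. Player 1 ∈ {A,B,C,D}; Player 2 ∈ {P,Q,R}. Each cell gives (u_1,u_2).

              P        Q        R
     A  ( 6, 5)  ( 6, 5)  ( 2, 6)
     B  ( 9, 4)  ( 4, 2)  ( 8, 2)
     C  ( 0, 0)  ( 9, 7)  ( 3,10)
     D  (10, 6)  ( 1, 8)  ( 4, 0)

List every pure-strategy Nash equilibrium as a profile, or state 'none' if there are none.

No pure NE.

(A,P): not NE [P1→D gives 10>6; P2→R gives 6>5]
(A,Q): not NE [P1→C gives 9>6; P2→R gives 6>5]
(A,R): not NE [P1→B gives 8>2]
(B,P): not NE [P1→D gives 10>9]
(B,Q): not NE [P1→C gives 9>4; P2→P gives 4>2]
(B,R): not NE [P2→P gives 4>2]
(C,P): not NE [P1→D gives 10>0; P2→R gives 10>0]
(C,Q): not NE [P2→R gives 10>7]
(C,R): not NE [P1→B gives 8>3]
(D,P): not NE [P2→Q gives 8>6]
(D,Q): not NE [P1→C gives 9>1]
(D,R): not NE [P1→B gives 8>4; P2→Q gives 8>0]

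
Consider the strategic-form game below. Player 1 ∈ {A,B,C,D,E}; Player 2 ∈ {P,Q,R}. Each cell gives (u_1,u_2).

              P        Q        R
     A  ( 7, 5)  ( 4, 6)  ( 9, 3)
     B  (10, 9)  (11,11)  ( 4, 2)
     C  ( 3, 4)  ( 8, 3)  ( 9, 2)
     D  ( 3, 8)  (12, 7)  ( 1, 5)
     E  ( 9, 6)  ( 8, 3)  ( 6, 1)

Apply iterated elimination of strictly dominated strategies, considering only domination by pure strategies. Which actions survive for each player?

P2 drop R (P beats it: A:5>3 B:9>2 C:4>2 D:8>5 E:6>1)
P1 drop A (B beats it: P:10>7 Q:11>4)
P1 drop C (B beats it: P:10>3 Q:11>8)
P1 drop E (B beats it: P:10>9 Q:11>8)
P1→{B,D} P2→{P,Q}

Survivors P1:{B,D} P2:{P,Q}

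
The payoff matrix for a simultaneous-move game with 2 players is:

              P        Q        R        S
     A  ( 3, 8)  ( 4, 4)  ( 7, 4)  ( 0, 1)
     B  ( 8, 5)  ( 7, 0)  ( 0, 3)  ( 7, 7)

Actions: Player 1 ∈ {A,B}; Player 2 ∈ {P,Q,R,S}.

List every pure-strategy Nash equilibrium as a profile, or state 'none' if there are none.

Nash profiles: (B,S)

(A,P): not NE [P1→B gives 8>3]
(A,Q): not NE [P1→B gives 7>4; P2→P gives 8>4]
(A,R): not NE [P2→P gives 8>4]
(A,S): not NE [P1→B gives 7>0; P2→P gives 8>1]
(B,P): not NE [P2→S gives 7>5]
(B,Q): not NE [P2→S gives 7>0]
(B,R): not NE [P1→A gives 7>0; P2→S gives 7>3]
(B,S): NE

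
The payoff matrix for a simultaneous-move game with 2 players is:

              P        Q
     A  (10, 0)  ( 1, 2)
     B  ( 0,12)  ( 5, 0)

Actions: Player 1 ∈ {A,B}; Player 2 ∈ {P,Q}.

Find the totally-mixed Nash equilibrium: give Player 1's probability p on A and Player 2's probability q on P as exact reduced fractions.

p=6/7, q=2/7

P1 indiff ⇒ q·10+(1-q)·1 = q·0+(1-q)·5 ⇒ q(10) = (1-q)(4) ⇒ q = 2/7
P2 indiff ⇒ p·0+(1-p)·12 = p·2+(1-p)·0 ⇒ p(-2) = (1-p)(-12) ⇒ p = 6/7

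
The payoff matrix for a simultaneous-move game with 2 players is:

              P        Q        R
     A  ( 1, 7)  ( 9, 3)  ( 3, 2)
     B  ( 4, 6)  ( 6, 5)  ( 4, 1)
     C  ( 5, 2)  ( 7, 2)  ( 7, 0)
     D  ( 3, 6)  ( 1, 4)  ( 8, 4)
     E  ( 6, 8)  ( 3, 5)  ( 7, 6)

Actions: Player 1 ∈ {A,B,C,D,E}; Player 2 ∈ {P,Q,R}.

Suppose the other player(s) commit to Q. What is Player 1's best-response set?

u_1(A vs Q) = 9
u_1(B vs Q) = 6
u_1(C vs Q) = 7
u_1(D vs Q) = 1
u_1(E vs Q) = 3
max payoff 9 at {A}

P1 best: {A}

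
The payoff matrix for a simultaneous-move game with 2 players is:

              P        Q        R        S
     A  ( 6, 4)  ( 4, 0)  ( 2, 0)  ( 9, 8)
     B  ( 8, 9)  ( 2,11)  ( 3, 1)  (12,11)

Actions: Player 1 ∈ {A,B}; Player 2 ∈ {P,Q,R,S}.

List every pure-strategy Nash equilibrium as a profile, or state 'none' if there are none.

(A,P): not NE [P1→B gives 8>6; P2→S gives 8>4]
(A,Q): not NE [P2→S gives 8>0]
(A,R): not NE [P1→B gives 3>2; P2→S gives 8>0]
(A,S): not NE [P1→B gives 12>9]
(B,P): not NE [P2→S gives 11>9]
(B,Q): not NE [P1→A gives 4>2]
(B,R): not NE [P2→S gives 11>1]
(B,S): NE

PSNE = {(B,S)}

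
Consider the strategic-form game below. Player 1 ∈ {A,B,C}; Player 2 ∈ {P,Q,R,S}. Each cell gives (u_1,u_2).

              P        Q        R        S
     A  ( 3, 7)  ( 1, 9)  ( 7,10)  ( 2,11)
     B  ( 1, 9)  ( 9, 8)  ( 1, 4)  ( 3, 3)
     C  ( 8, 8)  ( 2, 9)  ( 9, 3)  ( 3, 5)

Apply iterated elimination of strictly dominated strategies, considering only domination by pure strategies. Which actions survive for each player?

Survivors P1:{B,C} P2:{P,Q}

P1 drop A (C beats it: P:8>3 Q:2>1 R:9>7 S:3>2)
P2 drop R (P beats it: B:9>4 C:8>3)
P2 drop S (P beats it: B:9>3 C:8>5)
P1→{B,C} P2→{P,Q}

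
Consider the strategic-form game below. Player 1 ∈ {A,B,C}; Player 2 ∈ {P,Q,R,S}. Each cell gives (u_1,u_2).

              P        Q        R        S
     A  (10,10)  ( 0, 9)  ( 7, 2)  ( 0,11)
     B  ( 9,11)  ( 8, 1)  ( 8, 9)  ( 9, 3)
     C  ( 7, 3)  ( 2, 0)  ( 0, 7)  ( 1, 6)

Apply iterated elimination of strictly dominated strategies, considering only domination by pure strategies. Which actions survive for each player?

P1 drop C (B beats it: P:9>7 Q:8>2 R:8>0 S:9>1)
P2 drop Q (P beats it: A:10>9 B:11>1)
P2 drop R (P beats it: A:10>2 B:11>9)
P1→{A,B} P2→{P,S}

Remaining: P1:{A,B} P2:{P,S}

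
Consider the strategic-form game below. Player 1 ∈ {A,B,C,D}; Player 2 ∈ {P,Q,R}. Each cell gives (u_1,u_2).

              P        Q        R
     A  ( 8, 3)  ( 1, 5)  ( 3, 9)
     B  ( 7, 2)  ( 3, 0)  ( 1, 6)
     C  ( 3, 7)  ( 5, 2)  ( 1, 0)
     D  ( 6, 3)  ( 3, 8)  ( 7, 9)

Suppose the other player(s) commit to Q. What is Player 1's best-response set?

u_1(A vs Q) = 1
u_1(B vs Q) = 3
u_1(C vs Q) = 5
u_1(D vs Q) = 3
max payoff 5 at {C}

P1 best: {C}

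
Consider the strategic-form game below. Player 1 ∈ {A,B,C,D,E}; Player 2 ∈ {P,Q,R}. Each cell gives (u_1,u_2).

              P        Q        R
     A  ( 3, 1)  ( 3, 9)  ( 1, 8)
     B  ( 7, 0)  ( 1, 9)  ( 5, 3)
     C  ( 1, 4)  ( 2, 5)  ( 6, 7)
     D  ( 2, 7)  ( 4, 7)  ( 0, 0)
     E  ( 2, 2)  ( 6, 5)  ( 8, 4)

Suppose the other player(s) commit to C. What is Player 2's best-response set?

P2 best: {R}

u_2(P vs C) = 4
u_2(Q vs C) = 5
u_2(R vs C) = 7
max payoff 7 at {R}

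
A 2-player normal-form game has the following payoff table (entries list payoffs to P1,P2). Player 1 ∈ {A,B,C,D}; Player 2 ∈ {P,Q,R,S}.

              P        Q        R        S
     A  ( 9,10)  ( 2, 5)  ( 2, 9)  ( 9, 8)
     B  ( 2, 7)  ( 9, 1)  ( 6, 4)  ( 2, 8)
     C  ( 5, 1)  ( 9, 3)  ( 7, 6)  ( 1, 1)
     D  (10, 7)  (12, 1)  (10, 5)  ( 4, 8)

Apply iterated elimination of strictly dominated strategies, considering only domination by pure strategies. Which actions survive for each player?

P1 drop B (D beats it: P:10>2 Q:12>9 R:10>6 S:4>2)
P1 drop C (D beats it: P:10>5 Q:12>9 R:10>7 S:4>1)
P2 drop Q (P beats it: A:10>5 D:7>1)
P2 drop R (P beats it: A:10>9 D:7>5)
P1→{A,D} P2→{P,S}

Remaining: P1:{A,D} P2:{P,S}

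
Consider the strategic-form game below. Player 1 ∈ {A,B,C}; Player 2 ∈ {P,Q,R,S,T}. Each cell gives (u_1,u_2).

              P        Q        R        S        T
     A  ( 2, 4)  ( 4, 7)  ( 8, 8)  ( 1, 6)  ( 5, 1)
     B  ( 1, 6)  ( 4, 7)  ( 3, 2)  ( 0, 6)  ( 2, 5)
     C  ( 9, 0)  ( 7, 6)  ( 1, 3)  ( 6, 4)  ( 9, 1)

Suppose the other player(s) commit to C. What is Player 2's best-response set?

BR_2 = {Q}

u_2(P vs C) = 0
u_2(Q vs C) = 6
u_2(R vs C) = 3
u_2(S vs C) = 4
u_2(T vs C) = 1
max payoff 6 at {Q}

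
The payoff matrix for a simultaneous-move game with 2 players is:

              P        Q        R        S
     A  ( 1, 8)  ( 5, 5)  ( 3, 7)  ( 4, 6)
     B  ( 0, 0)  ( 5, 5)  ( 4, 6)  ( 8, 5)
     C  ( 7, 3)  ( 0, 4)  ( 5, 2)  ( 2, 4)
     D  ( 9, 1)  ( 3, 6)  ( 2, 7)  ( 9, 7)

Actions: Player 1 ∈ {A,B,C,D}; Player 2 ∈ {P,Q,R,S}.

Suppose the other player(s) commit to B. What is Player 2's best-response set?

u_2(P vs B) = 0
u_2(Q vs B) = 5
u_2(R vs B) = 6
u_2(S vs B) = 5
max payoff 6 at {R}

BR_2 = {R}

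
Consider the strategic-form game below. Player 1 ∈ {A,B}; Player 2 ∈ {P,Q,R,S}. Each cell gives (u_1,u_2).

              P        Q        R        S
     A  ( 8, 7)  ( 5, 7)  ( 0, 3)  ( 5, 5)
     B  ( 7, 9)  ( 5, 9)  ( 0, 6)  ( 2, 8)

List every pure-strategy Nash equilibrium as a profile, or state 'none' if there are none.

(A,P): NE
(A,Q): NE
(A,R): not NE [P2→Q gives 7>3]
(A,S): not NE [P2→Q gives 7>5]
(B,P): not NE [P1→A gives 8>7]
(B,Q): NE
(B,R): not NE [P2→Q gives 9>6]
(B,S): not NE [P1→A gives 5>2; P2→Q gives 9>8]

PSNE = {(A,P), (A,Q), (B,Q)}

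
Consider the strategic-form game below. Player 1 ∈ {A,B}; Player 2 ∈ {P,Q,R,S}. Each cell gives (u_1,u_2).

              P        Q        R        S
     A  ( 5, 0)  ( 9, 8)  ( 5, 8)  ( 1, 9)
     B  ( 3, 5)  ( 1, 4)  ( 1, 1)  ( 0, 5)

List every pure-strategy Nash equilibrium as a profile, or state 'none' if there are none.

(A,P): not NE [P2→S gives 9>0]
(A,Q): not NE [P2→S gives 9>8]
(A,R): not NE [P2→S gives 9>8]
(A,S): NE
(B,P): not NE [P1→A gives 5>3]
(B,Q): not NE [P1→A gives 9>1; P2→S gives 5>4]
(B,R): not NE [P1→A gives 5>1; P2→S gives 5>1]
(B,S): not NE [P1→A gives 1>0]

PSNE = {(A,S)}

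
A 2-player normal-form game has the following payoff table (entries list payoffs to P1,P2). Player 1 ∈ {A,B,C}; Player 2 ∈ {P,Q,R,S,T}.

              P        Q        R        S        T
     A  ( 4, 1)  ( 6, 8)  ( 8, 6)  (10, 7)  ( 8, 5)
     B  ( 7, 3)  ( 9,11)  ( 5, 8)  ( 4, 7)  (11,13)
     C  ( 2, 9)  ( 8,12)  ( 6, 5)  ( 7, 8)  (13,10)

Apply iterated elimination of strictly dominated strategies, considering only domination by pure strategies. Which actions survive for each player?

P2 drop P (Q beats it: A:8>1 B:11>3 C:12>9)
P2 drop R (Q beats it: A:8>6 B:11>8 C:12>5)
P2 drop S (Q beats it: A:8>7 B:11>7 C:12>8)
P1 drop A (B beats it: Q:9>6 T:11>8)
P1→{B,C} P2→{Q,T}

Survivors P1:{B,C} P2:{Q,T}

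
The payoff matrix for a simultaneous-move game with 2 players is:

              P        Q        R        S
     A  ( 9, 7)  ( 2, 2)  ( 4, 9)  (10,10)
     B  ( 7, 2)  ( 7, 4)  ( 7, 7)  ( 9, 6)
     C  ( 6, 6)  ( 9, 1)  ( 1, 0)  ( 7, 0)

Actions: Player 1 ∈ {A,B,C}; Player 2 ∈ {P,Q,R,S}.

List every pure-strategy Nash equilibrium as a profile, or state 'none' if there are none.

(A,P): not NE [P2→S gives 10>7]
(A,Q): not NE [P1→C gives 9>2; P2→S gives 10>2]
(A,R): not NE [P1→B gives 7>4; P2→S gives 10>9]
(A,S): NE
(B,P): not NE [P1→A gives 9>7; P2→R gives 7>2]
(B,Q): not NE [P1→C gives 9>7; P2→R gives 7>4]
(B,R): NE
(B,S): not NE [P1→A gives 10>9; P2→R gives 7>6]
(C,P): not NE [P1→A gives 9>6]
(C,Q): not NE [P2→P gives 6>1]
(C,R): not NE [P1→B gives 7>1; P2→P gives 6>0]
(C,S): not NE [P1→A gives 10>7; P2→P gives 6>0]

NE set: (A,S), (B,R)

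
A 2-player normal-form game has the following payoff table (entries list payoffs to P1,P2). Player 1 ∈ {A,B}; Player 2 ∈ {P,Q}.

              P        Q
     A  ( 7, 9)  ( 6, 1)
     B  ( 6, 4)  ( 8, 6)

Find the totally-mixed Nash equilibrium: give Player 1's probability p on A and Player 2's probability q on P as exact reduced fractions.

p=1/5, q=2/3

P1 indiff ⇒ q·7+(1-q)·6 = q·6+(1-q)·8 ⇒ q(1) = (1-q)(2) ⇒ q = 2/3
P2 indiff ⇒ p·9+(1-p)·4 = p·1+(1-p)·6 ⇒ p(8) = (1-p)(2) ⇒ p = 1/5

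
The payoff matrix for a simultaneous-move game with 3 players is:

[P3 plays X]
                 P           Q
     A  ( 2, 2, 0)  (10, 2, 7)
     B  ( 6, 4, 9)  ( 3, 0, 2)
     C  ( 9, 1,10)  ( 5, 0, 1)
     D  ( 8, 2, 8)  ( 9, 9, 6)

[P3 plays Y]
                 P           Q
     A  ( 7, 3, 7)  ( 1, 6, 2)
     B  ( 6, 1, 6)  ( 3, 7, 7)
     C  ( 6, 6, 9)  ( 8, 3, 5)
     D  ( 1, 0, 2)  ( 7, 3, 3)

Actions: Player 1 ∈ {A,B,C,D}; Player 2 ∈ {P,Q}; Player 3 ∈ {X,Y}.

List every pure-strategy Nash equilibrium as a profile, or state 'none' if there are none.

(A,P,X): not NE [P1→C gives 9>2; P3→Y gives 7>0]
(A,P,Y): not NE [P2→Q gives 6>3]
(A,Q,X): NE
(A,Q,Y): not NE [P1→C gives 8>1; P3→X gives 7>2]
(B,P,X): not NE [P1→C gives 9>6]
(B,P,Y): not NE [P1→A gives 7>6; P2→Q gives 7>1; P3→X gives 9>6]
(B,Q,X): not NE [P1→A gives 10>3; P2→P gives 4>0; P3→Y gives 7>2]
(B,Q,Y): not NE [P1→C gives 8>3]
(C,P,X): NE
(C,P,Y): not NE [P1→A gives 7>6; P3→X gives 10>9]
(C,Q,X): not NE [P1→A gives 10>5; P2→P gives 1>0; P3→Y gives 5>1]
(C,Q,Y): not NE [P2→P gives 6>3]
(D,P,X): not NE [P1→C gives 9>8; P2→Q gives 9>2]
(D,P,Y): not NE [P1→A gives 7>1; P2→Q gives 3>0; P3→X gives 8>2]
(D,Q,X): not NE [P1→A gives 10>9]
(D,Q,Y): not NE [P1→C gives 8>7; P3→X gives 6>3]

PSNE = {(A,Q,X), (C,P,X)}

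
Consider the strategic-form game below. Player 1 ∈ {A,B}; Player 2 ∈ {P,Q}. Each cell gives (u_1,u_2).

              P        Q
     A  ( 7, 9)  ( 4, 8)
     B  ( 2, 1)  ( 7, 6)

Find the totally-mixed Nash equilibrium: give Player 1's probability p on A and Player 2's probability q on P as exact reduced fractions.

P1 indiff ⇒ q·7+(1-q)·4 = q·2+(1-q)·7 ⇒ q(5) = (1-q)(3) ⇒ q = 3/8
P2 indiff ⇒ p·9+(1-p)·1 = p·8+(1-p)·6 ⇒ p(1) = (1-p)(5) ⇒ p = 5/6

p=5/6, q=3/8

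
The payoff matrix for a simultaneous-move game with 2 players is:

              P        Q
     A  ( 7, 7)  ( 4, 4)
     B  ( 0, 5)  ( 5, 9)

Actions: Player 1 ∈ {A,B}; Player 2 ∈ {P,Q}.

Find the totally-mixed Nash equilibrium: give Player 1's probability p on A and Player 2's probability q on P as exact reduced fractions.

P1 indiff ⇒ q·7+(1-q)·4 = q·0+(1-q)·5 ⇒ q(7) = (1-q)(1) ⇒ q = 1/8
P2 indiff ⇒ p·7+(1-p)·5 = p·4+(1-p)·9 ⇒ p(3) = (1-p)(4) ⇒ p = 4/7

(p,q) = (4/7, 1/8)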